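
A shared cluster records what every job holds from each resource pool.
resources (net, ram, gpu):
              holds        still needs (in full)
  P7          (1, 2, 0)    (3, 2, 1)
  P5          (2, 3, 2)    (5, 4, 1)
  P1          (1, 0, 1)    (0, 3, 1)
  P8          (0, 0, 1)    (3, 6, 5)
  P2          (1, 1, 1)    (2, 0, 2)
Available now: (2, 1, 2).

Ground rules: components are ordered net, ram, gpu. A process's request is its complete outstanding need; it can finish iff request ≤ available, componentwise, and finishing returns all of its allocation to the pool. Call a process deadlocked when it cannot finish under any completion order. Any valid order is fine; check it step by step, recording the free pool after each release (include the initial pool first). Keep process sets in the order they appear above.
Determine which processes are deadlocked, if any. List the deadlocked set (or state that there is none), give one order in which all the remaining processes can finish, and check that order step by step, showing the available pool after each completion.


The deadlocked set is empty.
Key observation: beginning at P2, releases accumulate fast enough that every process eventually fits.
A valid finishing order for the others: P2, P7, P1, P5, P8. Verifying each step:
  pool = (2, 1, 2)
  P2 needs (2, 0, 2) <= (2, 1, 2) -> finishes; pool += (1, 1, 1) = (3, 2, 3)
  P7 needs (3, 2, 1) <= (3, 2, 3) -> finishes; pool += (1, 2, 0) = (4, 4, 3)
  P1 needs (0, 3, 1) <= (4, 4, 3) -> finishes; pool += (1, 0, 1) = (5, 4, 4)
  P5 needs (5, 4, 1) <= (5, 4, 4) -> finishes; pool += (2, 3, 2) = (7, 7, 6)
  P8 needs (3, 6, 5) <= (7, 7, 6) -> finishes; pool += (0, 0, 1) = (7, 7, 7)


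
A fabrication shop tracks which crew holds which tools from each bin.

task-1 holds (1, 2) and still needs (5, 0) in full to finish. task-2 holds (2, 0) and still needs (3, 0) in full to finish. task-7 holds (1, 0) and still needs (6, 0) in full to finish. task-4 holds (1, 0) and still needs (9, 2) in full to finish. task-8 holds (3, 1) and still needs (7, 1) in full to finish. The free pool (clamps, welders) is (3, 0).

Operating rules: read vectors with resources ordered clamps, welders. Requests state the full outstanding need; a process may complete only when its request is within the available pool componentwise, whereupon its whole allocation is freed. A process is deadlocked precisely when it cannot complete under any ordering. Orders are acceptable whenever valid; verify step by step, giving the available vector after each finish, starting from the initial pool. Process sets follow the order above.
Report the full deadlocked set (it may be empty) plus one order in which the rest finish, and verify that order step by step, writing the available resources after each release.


Nothing here is deadlocked.
Key observation: starting with task-2, each completion frees enough for the next — no one is permanently blocked.
The rest can finish in the order task-2, task-1, task-7, task-8, task-4. Verifying each step:
  pool = (3, 0)
  task-2 needs (3, 0) <= (3, 0) -> finishes; pool += (2, 0) = (5, 0)
  task-1 needs (5, 0) <= (5, 0) -> finishes; pool += (1, 2) = (6, 2)
  task-7 needs (6, 0) <= (6, 2) -> finishes; pool += (1, 0) = (7, 2)
  task-8 needs (7, 1) <= (7, 2) -> finishes; pool += (3, 1) = (10, 3)
  task-4 needs (9, 2) <= (10, 3) -> finishes; pool += (1, 0) = (11, 3)


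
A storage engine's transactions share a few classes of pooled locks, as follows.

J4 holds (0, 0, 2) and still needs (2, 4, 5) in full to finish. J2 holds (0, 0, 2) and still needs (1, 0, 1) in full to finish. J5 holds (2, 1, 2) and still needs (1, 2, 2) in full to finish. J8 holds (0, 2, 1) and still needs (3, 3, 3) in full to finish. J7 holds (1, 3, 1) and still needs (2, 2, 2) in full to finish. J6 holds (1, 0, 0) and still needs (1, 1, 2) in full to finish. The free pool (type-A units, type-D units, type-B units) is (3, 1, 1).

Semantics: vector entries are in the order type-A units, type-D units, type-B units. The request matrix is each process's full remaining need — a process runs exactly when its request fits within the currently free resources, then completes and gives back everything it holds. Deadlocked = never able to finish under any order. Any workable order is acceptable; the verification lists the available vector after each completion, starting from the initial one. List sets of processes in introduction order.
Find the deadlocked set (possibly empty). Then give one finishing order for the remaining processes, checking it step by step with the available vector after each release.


The deadlocked set is J4, J5, J8 and J7.
Key observation: the pool after J2, J6 is (4, 1, 3); every surviving request exceeds it in type-D units, so progress ends there.
A valid finishing order for the others: J2, J6. Step-by-step check:
  pool = (3, 1, 1)
  J2 needs (1, 0, 1) <= (3, 1, 1) -> finishes; pool += (0, 0, 2) = (3, 1, 3)
  J6 needs (1, 1, 2) <= (3, 1, 3) -> finishes; pool += (1, 0, 0) = (4, 1, 3)
The blocked processes can never fit:
  blocked: J4 wants (2, 4, 5), pool (4, 1, 3) — not enough type-D units and type-B units
  blocked: J5 wants (1, 2, 2), pool (4, 1, 3) — not enough type-D units
  blocked: J8 wants (3, 3, 3), pool (4, 1, 3) — not enough type-D units
  blocked: J7 wants (2, 2, 2), pool (4, 1, 3) — not enough type-D units


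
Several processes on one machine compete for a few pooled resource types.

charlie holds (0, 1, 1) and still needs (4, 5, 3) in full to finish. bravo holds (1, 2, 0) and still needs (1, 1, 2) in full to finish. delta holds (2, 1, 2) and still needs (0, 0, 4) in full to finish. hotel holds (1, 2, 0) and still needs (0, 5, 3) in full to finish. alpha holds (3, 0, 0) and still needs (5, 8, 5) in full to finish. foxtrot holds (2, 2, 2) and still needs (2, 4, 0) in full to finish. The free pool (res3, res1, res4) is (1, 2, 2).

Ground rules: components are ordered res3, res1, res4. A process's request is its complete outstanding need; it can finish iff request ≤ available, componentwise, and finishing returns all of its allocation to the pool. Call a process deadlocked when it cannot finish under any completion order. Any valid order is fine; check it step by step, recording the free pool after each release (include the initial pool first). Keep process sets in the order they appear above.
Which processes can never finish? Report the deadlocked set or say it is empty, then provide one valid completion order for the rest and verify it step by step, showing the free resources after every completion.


No process is deadlocked.
Key observation: bravo fits the free pool immediately, and its release cascades until everyone finishes.
One completion order for the rest: bravo, foxtrot, charlie, delta, hotel, alpha. Verifying each step:
  pool = (1, 2, 2)
  bravo needs (1, 1, 2) <= (1, 2, 2) -> finishes; pool += (1, 2, 0) = (2, 4, 2)
  foxtrot needs (2, 4, 0) <= (2, 4, 2) -> finishes; pool += (2, 2, 2) = (4, 6, 4)
  charlie needs (4, 5, 3) <= (4, 6, 4) -> finishes; pool += (0, 1, 1) = (4, 7, 5)
  delta needs (0, 0, 4) <= (4, 7, 5) -> finishes; pool += (2, 1, 2) = (6, 8, 7)
  hotel needs (0, 5, 3) <= (6, 8, 7) -> finishes; pool += (1, 2, 0) = (7, 10, 7)
  alpha needs (5, 8, 5) <= (7, 10, 7) -> finishes; pool += (3, 0, 0) = (10, 10, 7)


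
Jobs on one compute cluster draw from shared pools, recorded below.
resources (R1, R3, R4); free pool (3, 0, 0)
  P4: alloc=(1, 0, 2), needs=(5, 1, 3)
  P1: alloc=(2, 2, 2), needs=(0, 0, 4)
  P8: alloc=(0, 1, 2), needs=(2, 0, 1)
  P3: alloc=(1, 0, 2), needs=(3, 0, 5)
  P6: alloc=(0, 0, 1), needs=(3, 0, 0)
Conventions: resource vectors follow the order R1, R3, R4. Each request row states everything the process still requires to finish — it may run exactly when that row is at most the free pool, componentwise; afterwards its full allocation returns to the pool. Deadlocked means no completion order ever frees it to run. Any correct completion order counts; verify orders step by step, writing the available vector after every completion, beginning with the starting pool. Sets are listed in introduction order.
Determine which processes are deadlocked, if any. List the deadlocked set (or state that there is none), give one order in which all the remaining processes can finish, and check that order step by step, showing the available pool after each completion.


Deadlocked set: P4, P1 and P3.
Key observation: after P6, P8 the pool peaks at (3, 1, 3), and each blocked process is short somewhere: P4 on R1; P1 on R4; P3 on R4.
One completion order for the rest: P6, P8. Walking it through:
  pool = (3, 0, 0)
  P6: need (3, 0, 0) fits (3, 0, 0); releases (0, 0, 1), pool now (3, 0, 1)
  P8: need (2, 0, 1) fits (3, 0, 1); releases (0, 1, 2), pool now (3, 1, 3)
None of the blocked processes ever fits:
  blocked: P4 wants (5, 1, 3), pool (3, 1, 3) — not enough R1
  blocked: P1 wants (0, 0, 4), pool (3, 1, 3) — not enough R4
  blocked: P3 wants (3, 0, 5), pool (3, 1, 3) — not enough R4


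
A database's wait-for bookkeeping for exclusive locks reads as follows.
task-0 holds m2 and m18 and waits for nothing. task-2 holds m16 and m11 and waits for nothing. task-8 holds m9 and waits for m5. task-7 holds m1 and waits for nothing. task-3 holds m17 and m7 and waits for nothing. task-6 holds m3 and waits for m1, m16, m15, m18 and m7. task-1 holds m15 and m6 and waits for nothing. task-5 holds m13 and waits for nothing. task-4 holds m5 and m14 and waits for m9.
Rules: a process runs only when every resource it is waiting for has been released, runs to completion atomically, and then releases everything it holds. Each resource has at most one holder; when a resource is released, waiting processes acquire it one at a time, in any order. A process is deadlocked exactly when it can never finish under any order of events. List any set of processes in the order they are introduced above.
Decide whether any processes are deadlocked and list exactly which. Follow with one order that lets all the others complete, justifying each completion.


The deadlocked set is task-8 and task-4.
Key observation: the knot is the closed ring of waits task-8 -> task-4 -> task-8; no other process is dragged down with it.
One completion order for the rest: task-0, task-5, task-3, task-1, task-7, task-2, task-6.
Verifying each step:
  run task-0 (it waits on nothing); releases m2 and m18
  run task-5 (it waits on nothing); releases m13
  run task-3 (it waits on nothing); releases m17 and m7
  run task-1 (it waits on nothing); releases m15 and m6
  run task-7 (it waits on nothing); releases m1
  run task-2 (it waits on nothing); releases m16 and m11
  run task-6 (all its waits — m1, m16, m15, m18 and m7 — are resolved); releases m3


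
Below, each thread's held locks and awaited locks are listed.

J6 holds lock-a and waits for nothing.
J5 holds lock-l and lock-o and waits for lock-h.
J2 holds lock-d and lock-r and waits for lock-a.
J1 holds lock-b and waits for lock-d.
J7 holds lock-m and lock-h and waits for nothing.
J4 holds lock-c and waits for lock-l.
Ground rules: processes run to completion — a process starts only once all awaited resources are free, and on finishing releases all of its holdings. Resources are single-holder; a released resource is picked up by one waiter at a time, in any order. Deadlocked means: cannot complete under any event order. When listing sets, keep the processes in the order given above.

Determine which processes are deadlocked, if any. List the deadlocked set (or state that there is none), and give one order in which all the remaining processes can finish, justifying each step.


Nothing here is deadlocked.
Key observation: the waits form no ring: some process can always run, and its releases unblock the others one by one.
One completion order for the rest: J6, J7, J2, J1, J5, J4.
Verifying each step:
  run J6 (it waits on nothing); releases lock-a
  run J7 (it waits on nothing); releases lock-m and lock-h
  J2 waits on lock-a — all released -> runs and releases lock-d and lock-r
  J1 waits on lock-d — all released -> runs and releases lock-b
  J5 waits on lock-h — all released -> runs and releases lock-l and lock-o
  J4 waits on lock-l — all released -> runs and releases lock-c


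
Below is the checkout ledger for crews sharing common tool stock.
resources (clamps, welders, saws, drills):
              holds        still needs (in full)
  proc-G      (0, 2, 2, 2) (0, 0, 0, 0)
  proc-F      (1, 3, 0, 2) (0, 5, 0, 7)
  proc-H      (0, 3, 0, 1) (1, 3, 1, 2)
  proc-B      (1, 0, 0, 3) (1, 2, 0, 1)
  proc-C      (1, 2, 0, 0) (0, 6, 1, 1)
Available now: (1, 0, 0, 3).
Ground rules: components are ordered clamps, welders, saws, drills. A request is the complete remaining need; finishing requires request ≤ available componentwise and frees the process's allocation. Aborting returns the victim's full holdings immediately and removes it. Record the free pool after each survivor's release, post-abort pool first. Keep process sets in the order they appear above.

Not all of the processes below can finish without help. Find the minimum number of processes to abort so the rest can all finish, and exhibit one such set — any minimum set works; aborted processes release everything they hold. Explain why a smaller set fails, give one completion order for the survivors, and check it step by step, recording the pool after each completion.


Abort proc-F.
Key observation: aborting proc-F returns (1, 3, 0, 2), and proc-H — hopeless before — runs at step 3 with the returned capacity in the pool.
No smaller set exists: with zero aborts the deadlock remains.
Survivors finish in the order: proc-B, proc-G, proc-H, proc-C. Step-by-step check (pool after the aborts first):
  pool = (2, 3, 0, 5)
  proc-B: need (1, 2, 0, 1) fits (2, 3, 0, 5); releases (1, 0, 0, 3), pool now (3, 3, 0, 8)
  proc-G: need (0, 0, 0, 0) fits (3, 3, 0, 8); releases (0, 2, 2, 2), pool now (3, 5, 2, 10)
  proc-H: need (1, 3, 1, 2) fits (3, 5, 2, 10); releases (0, 3, 0, 1), pool now (3, 8, 2, 11)
  proc-C: need (0, 6, 1, 1) fits (3, 8, 2, 11); releases (1, 2, 0, 0), pool now (4, 10, 2, 11)


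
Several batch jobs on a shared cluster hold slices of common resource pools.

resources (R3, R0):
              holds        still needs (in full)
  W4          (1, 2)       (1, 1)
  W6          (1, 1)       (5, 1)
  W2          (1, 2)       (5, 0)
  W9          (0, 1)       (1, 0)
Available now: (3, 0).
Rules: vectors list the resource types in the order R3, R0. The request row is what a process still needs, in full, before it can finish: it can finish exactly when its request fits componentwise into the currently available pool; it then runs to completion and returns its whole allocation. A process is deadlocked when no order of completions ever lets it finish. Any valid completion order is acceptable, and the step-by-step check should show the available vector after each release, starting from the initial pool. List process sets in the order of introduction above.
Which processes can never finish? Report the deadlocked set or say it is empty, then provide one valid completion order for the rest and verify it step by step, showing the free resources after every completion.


The deadlocked set is W6 and W2.
Key observation: even finishing W9, W4 leaves just (4, 3) free — too little R3 for any of the remaining processes.
A valid finishing order for the others: W9, W4. Walking it through:
  pool = (3, 0)
  run W9 (needs (1, 0), free (3, 0)); after release of (0, 1) the pool is (3, 1)
  run W4 (needs (1, 1), free (3, 1)); after release of (1, 2) the pool is (4, 3)
The blocked processes can never fit:
  W6 cannot run: need (5, 1) vs free (4, 3) (insufficient R3)
  W2 cannot run: need (5, 0) vs free (4, 3) (insufficient R3)


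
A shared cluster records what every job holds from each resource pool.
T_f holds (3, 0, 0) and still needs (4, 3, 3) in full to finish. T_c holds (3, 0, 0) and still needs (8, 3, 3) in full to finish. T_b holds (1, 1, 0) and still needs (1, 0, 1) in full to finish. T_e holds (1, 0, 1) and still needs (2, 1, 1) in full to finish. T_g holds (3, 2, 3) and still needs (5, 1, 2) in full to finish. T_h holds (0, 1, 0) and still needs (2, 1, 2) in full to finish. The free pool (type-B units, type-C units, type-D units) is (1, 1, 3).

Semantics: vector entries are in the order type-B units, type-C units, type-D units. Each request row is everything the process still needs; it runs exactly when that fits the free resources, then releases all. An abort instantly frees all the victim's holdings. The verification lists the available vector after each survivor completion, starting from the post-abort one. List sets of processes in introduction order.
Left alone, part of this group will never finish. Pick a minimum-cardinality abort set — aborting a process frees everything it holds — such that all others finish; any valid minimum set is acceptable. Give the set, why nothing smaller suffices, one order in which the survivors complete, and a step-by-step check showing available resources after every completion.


Minimum abort set: T_c.
Key observation: T_g had no path to completion before; after the abort of T_c ((3, 0, 0) returned), step 2 is where it fits.
Minimality: the empty abort set fails — the state is deadlocked as it stands.
One survivor order: T_e, T_g, T_h, T_b, T_f. Verifying each step (post-abort pool first):
  pool = (4, 1, 3)
  T_e: need (2, 1, 1) fits (4, 1, 3); releases (1, 0, 1), pool now (5, 1, 4)
  T_g: need (5, 1, 2) fits (5, 1, 4); releases (3, 2, 3), pool now (8, 3, 7)
  T_h: need (2, 1, 2) fits (8, 3, 7); releases (0, 1, 0), pool now (8, 4, 7)
  T_b: need (1, 0, 1) fits (8, 4, 7); releases (1, 1, 0), pool now (9, 5, 7)
  T_f: need (4, 3, 3) fits (9, 5, 7); releases (3, 0, 0), pool now (12, 5, 7)


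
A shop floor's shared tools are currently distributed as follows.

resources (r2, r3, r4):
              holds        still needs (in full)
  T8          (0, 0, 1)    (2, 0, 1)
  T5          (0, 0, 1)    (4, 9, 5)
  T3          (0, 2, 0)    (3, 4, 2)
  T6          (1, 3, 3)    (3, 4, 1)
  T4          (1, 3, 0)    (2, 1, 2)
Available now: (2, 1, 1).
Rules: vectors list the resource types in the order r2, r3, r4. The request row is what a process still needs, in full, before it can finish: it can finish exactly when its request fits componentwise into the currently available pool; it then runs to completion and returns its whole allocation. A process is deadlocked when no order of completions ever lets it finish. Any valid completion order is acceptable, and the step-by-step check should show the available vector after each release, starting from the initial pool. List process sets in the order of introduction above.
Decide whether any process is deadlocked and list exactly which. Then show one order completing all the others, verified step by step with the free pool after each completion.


Nothing here is deadlocked.
Key observation: T8 can run right away; the returned allocation unlocks the remaining processes in turn.
A valid finishing order for the others: T8, T4, T6, T3, T5. Check, step by step:
  pool = (2, 1, 1)
  T8: need (2, 0, 1) fits (2, 1, 1); releases (0, 0, 1), pool now (2, 1, 2)
  T4: need (2, 1, 2) fits (2, 1, 2); releases (1, 3, 0), pool now (3, 4, 2)
  T6: need (3, 4, 1) fits (3, 4, 2); releases (1, 3, 3), pool now (4, 7, 5)
  T3: need (3, 4, 2) fits (4, 7, 5); releases (0, 2, 0), pool now (4, 9, 5)
  T5: need (4, 9, 5) fits (4, 9, 5); releases (0, 0, 1), pool now (4, 9, 6)


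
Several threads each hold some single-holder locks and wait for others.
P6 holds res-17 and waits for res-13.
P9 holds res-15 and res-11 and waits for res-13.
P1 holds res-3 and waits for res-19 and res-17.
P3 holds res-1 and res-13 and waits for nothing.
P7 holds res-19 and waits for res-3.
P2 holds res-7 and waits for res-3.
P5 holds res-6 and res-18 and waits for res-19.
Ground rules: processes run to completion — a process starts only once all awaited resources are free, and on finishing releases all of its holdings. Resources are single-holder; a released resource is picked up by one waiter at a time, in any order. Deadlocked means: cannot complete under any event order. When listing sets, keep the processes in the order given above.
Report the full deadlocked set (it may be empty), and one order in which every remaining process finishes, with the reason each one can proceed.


Deadlocked set: P1, P7, P2 and P5.
Key observation: along P1 -> P7 -> P1, each member waits on what the next one holds — a deadlock; P2 and P5 wait into the deadlock from upstream.
The rest can finish in the order P3, P6, P9.
Check, step by step:
  P3 waits on nothing -> runs at once and releases res-1 and res-13
  P6 waits on res-13 — all released -> runs and releases res-17
  P9 waits on res-13 — all released -> runs and releases res-15 and res-11


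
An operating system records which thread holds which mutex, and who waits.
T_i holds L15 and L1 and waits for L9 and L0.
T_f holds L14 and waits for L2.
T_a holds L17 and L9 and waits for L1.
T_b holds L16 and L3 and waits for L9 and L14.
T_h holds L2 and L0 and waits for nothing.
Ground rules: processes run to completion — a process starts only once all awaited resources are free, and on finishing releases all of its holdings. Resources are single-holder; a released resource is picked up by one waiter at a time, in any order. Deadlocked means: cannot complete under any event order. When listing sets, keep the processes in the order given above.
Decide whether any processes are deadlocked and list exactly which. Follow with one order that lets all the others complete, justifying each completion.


Deadlocked: T_i, T_a and T_b.
Key observation: the cycle T_i -> T_a -> T_i can never break — each member waits on the next; T_b waits into the deadlock from upstream.
The rest can finish in the order T_h, T_f.
Walking it through:
  T_h waits on nothing -> runs at once and releases L2 and L0
  run T_f (all its waits — L2 — are resolved); releases L14


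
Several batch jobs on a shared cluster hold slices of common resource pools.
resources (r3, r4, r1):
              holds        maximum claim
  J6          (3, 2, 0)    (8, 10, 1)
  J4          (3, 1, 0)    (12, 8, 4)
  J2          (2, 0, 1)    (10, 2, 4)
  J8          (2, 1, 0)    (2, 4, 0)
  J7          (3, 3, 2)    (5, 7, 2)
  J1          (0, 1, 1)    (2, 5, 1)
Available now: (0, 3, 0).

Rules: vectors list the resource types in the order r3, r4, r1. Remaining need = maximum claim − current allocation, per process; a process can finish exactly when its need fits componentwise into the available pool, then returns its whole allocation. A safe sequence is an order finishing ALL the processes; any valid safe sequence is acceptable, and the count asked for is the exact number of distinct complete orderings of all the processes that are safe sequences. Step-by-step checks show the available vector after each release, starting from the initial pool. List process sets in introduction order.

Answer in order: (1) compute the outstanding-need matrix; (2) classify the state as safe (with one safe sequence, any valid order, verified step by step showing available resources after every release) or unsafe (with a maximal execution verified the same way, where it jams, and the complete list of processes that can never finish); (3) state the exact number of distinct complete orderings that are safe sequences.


(1) Remaining need (order r3, r4, r1):
  J6: (5, 8, 1)
  J4: (9, 7, 4)
  J2: (8, 2, 3)
  J8: (0, 3, 0)
  J7: (2, 4, 0)
  J1: (2, 4, 0)
(2) The state is SAFE; one workable sequence: J8, J1, J7, J6, J2, J4.
Key observation: reading the order forward, J8 is the first process whose need (0, 3, 0) meets the free pool (0, 3, 0) exactly on a resource it requests.
Walking it through:
  pool = (0, 3, 0)
  J8: need (0, 3, 0) fits (0, 3, 0); releases (2, 1, 0), pool now (2, 4, 0)
  J1: need (2, 4, 0) fits (2, 4, 0); releases (0, 1, 1), pool now (2, 5, 1)
  J7: need (2, 4, 0) fits (2, 5, 1); releases (3, 3, 2), pool now (5, 8, 3)
  J6: need (5, 8, 1) fits (5, 8, 3); releases (3, 2, 0), pool now (8, 10, 3)
  J2: need (8, 2, 3) fits (8, 10, 3); releases (2, 0, 1), pool now (10, 10, 4)
  J4: need (9, 7, 4) fits (10, 10, 4); releases (3, 1, 0), pool now (13, 11, 4)
(3) Precisely 2 of the possible complete orderings are safe sequences.


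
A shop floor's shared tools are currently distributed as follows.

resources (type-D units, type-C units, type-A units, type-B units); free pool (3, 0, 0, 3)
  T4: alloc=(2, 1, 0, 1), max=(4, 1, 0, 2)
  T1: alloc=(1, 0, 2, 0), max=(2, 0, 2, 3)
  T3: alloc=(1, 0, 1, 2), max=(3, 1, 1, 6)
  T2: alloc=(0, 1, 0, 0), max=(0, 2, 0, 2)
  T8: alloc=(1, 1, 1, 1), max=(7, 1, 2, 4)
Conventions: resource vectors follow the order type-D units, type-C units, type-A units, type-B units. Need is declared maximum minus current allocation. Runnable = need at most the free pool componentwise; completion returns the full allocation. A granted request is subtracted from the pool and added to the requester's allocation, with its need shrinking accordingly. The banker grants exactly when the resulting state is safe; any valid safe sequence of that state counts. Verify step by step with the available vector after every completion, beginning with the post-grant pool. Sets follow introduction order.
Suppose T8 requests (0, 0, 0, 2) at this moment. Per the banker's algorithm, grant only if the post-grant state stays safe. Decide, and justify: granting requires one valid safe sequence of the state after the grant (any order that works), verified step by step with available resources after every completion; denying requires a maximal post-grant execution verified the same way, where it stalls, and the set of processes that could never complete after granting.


DENY. Granting would leave the state unsafe.
Key observation: after T4, T2 the pool peaks at (5, 2, 0, 2), and each blocked process is short somewhere: T1 on type-B units; T3 on type-B units; T8 on type-D units, type-A units.
On the post-grant state, T4, T2 is a maximal run — nothing extends it. Check, step by step:
  pool = (3, 0, 0, 1)
  run T4 (needs (2, 0, 0, 1), free (3, 0, 0, 1)); after release of (2, 1, 0, 1) the pool is (5, 1, 0, 2)
  run T2 (needs (0, 1, 0, 2), free (5, 1, 0, 2)); after release of (0, 1, 0, 0) the pool is (5, 2, 0, 2)
  T1 still needs (1, 0, 0, 3) but only (5, 2, 0, 2) is free — short on type-B units
  T3 still needs (2, 1, 0, 4) but only (5, 2, 0, 2) is free — short on type-B units
  T8 still needs (6, 0, 1, 1) but only (5, 2, 0, 2) is free — short on type-D units and type-A units
Had the request been granted, T1, T3 and T8 could never finish.


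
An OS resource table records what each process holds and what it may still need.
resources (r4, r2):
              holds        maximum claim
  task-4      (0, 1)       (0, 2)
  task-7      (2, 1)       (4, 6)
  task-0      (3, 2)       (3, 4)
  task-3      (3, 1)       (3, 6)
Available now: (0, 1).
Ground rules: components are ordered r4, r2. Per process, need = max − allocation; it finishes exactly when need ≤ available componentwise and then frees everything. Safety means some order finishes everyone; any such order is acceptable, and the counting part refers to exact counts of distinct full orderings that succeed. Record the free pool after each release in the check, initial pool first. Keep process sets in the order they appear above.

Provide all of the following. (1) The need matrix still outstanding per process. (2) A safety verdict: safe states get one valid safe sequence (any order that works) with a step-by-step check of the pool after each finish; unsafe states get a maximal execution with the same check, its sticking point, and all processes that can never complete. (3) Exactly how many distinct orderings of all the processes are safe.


(1) Need matrix, components ordered r4, r2:
  task-4: (0, 1)
  task-7: (2, 5)
  task-0: (0, 2)
  task-3: (0, 5)
(2) The state is UNSAFE.
Key observation: after task-4, task-0 complete, (3, 4) is the best the pool ever gets, yet each leftover process wants more r2.
Going as far as possible: task-4, task-0; after that, nothing fits. Verifying each step:
  pool = (0, 1)
  task-4: need (0, 1) fits (0, 1); releases (0, 1), pool now (0, 2)
  task-0: need (0, 2) fits (0, 2); releases (3, 2), pool now (3, 4)
  task-7 cannot run: need (2, 5) vs free (3, 4) (insufficient r2)
  task-3 cannot run: need (0, 5) vs free (3, 4) (insufficient r2)
Permanently blocked: task-7 and task-3.
(3) Exactly 0 of the possible complete orderings are safe sequences.


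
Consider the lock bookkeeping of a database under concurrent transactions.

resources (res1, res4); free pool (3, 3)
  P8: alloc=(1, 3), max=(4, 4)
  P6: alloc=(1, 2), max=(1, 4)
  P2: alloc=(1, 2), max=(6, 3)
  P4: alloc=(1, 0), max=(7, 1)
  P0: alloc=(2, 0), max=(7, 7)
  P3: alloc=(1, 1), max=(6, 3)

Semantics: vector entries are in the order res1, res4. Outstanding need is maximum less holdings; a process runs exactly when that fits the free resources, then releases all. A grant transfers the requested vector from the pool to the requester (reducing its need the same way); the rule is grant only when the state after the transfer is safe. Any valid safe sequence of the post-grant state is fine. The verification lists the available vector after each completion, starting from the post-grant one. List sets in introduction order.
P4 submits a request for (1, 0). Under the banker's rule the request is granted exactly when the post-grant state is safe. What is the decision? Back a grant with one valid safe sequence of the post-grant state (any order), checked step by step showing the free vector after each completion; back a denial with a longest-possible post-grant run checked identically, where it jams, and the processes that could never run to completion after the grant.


DENY: after the grant no complete ordering would exist.
Key observation: P6, P8 can finish, but then (4, 8) is all there is, and the blocked group's res1 demands exceed it.
Pretend the grant happened; the run P6, P8 goes as far as possible. Step-by-step check:
  pool = (2, 3)
  P6 needs (0, 2) <= (2, 3) -> finishes; pool += (1, 2) = (3, 5)
  P8 needs (3, 1) <= (3, 5) -> finishes; pool += (1, 3) = (4, 8)
  P2 still needs (5, 1) but only (4, 8) is free — short on res1
  P4 still needs (5, 1) but only (4, 8) is free — short on res1
  P0 still needs (5, 7) but only (4, 8) is free — short on res1
  P3 still needs (5, 2) but only (4, 8) is free — short on res1
Post-grant, the permanently blocked set is P2, P4, P0 and P3.


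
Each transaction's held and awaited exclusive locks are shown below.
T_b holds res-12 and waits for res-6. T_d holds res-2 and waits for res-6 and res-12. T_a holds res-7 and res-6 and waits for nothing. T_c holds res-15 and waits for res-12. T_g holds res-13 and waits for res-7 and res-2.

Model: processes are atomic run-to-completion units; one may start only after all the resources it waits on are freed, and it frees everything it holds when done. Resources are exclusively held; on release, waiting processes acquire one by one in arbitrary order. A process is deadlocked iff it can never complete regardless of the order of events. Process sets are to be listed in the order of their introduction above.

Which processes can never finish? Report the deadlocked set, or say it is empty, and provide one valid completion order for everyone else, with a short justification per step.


The deadlocked set is empty.
Key observation: the wait graph is acyclic; completion cascades from the unblocked processes through everyone else.
A valid finishing order for the others: T_a, T_b, T_c, T_d, T_g.
Walking it through:
  T_a waits on nothing -> runs at once and releases res-7 and res-6
  run T_b (all its waits — res-6 — are resolved); releases res-12
  run T_c (all its waits — res-12 — are resolved); releases res-15
  run T_d (all its waits — res-6 and res-12 — are resolved); releases res-2
  run T_g (all its waits — res-7 and res-2 — are resolved); releases res-13


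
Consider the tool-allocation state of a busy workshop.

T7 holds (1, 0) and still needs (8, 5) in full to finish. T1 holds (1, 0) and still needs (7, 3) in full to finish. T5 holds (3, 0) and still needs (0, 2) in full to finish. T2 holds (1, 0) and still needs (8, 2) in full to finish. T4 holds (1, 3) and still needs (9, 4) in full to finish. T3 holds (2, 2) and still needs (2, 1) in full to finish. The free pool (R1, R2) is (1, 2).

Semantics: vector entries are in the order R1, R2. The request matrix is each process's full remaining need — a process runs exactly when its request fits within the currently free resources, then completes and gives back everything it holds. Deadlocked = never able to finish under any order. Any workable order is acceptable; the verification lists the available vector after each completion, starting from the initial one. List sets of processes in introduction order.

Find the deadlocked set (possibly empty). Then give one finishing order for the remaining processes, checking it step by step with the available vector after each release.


The deadlocked set is T7, T1, T2 and T4.
Key observation: after T5, T3 complete, (6, 4) is the best the pool ever gets, yet each leftover process wants more R1.
One completion order for the rest: T5, T3. Verifying each step:
  pool = (1, 2)
  run T5 (needs (0, 2), free (1, 2)); after release of (3, 0) the pool is (4, 2)
  run T3 (needs (2, 1), free (4, 2)); after release of (2, 2) the pool is (6, 4)
The blocked processes can never fit:
  blocked: T7 wants (8, 5), pool (6, 4) — not enough R1 and R2
  blocked: T1 wants (7, 3), pool (6, 4) — not enough R1
  blocked: T2 wants (8, 2), pool (6, 4) — not enough R1
  blocked: T4 wants (9, 4), pool (6, 4) — not enough R1


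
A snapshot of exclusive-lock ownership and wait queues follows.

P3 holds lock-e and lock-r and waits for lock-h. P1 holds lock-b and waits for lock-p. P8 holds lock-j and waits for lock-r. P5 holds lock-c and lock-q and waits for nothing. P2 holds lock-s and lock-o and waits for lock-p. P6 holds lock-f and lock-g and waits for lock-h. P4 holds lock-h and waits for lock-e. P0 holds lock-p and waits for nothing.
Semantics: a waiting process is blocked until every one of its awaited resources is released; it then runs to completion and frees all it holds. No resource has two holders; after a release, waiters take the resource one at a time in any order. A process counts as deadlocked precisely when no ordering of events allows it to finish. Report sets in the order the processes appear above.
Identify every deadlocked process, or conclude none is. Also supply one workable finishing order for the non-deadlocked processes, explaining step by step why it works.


Deadlocked set: P3, P8, P6 and P4.
Key observation: P3 -> P4 -> P3 is a circular wait — nothing in it can go first; P8 and P6 wait into the deadlock from upstream.
A valid finishing order for the others: P0, P1, P2, P5.
Check, step by step:
  P0 waits on nothing -> runs at once and releases lock-p
  P1 waits on lock-p — all released -> runs and releases lock-b
  P2 waits on lock-p — all released -> runs and releases lock-s and lock-o
  P5 waits on nothing -> runs at once and releases lock-c and lock-q


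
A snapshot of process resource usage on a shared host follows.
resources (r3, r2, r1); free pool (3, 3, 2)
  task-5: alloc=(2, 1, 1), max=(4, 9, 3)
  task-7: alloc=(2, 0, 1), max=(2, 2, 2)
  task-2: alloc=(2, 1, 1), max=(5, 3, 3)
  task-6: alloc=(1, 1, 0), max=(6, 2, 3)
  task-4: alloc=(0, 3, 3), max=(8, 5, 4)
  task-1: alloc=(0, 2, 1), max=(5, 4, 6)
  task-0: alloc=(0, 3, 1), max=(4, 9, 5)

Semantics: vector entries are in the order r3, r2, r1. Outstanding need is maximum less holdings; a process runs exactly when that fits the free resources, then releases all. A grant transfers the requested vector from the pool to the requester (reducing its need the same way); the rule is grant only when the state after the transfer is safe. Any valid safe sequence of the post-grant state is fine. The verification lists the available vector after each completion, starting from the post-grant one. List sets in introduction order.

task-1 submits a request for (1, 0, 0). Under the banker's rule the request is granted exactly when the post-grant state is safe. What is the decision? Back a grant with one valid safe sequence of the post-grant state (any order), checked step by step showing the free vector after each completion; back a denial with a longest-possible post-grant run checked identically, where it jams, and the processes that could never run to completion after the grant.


DENY: after the grant no complete ordering would exist.
Key observation: after task-7, task-2, task-6 the pool peaks at (7, 5, 4), and each blocked process is short somewhere: task-5 on r2; task-4 on r3; task-1 on r1; task-0 on r2.
On the post-grant state, task-7, task-2, task-6 is a maximal run — nothing extends it. Step-by-step check:
  pool = (2, 3, 2)
  run task-7 (needs (0, 2, 1), free (2, 3, 2)); after release of (2, 0, 1) the pool is (4, 3, 3)
  run task-2 (needs (3, 2, 2), free (4, 3, 3)); after release of (2, 1, 1) the pool is (6, 4, 4)
  run task-6 (needs (5, 1, 3), free (6, 4, 4)); after release of (1, 1, 0) the pool is (7, 5, 4)
  blocked: task-5 wants (2, 8, 2), pool (7, 5, 4) — not enough r2
  blocked: task-4 wants (8, 2, 1), pool (7, 5, 4) — not enough r3
  blocked: task-1 wants (4, 2, 5), pool (7, 5, 4) — not enough r1
  blocked: task-0 wants (4, 6, 4), pool (7, 5, 4) — not enough r2
Processes that could never finish after the grant: task-5, task-4, task-1 and task-0.


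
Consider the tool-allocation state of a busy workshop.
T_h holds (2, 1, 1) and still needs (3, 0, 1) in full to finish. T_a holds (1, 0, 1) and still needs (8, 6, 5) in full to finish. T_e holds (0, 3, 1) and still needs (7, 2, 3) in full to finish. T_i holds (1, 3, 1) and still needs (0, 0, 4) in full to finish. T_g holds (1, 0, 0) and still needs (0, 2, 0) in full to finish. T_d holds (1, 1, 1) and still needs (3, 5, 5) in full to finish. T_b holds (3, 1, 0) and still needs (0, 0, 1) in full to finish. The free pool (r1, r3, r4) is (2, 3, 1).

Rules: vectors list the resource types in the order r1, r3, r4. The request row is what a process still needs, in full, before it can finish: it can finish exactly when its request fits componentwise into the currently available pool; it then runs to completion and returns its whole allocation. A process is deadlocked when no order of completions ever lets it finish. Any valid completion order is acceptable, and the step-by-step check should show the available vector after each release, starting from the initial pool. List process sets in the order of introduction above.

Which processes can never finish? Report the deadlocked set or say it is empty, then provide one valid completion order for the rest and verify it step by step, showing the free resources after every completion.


Deadlocked: T_a, T_e, T_i and T_d.
Key observation: r4 is the bottleneck — with T_b, T_g, T_h done the pool holds (8, 5, 2), short of every remaining need.
One completion order for the rest: T_b, T_g, T_h. Walking it through:
  pool = (2, 3, 1)
  T_b needs (0, 0, 1) <= (2, 3, 1) -> finishes; pool += (3, 1, 0) = (5, 4, 1)
  T_g needs (0, 2, 0) <= (5, 4, 1) -> finishes; pool += (1, 0, 0) = (6, 4, 1)
  T_h needs (3, 0, 1) <= (6, 4, 1) -> finishes; pool += (2, 1, 1) = (8, 5, 2)
The blocked processes can never fit:
  blocked: T_a wants (8, 6, 5), pool (8, 5, 2) — not enough r3 and r4
  blocked: T_e wants (7, 2, 3), pool (8, 5, 2) — not enough r4
  blocked: T_i wants (0, 0, 4), pool (8, 5, 2) — not enough r4
  blocked: T_d wants (3, 5, 5), pool (8, 5, 2) — not enough r4


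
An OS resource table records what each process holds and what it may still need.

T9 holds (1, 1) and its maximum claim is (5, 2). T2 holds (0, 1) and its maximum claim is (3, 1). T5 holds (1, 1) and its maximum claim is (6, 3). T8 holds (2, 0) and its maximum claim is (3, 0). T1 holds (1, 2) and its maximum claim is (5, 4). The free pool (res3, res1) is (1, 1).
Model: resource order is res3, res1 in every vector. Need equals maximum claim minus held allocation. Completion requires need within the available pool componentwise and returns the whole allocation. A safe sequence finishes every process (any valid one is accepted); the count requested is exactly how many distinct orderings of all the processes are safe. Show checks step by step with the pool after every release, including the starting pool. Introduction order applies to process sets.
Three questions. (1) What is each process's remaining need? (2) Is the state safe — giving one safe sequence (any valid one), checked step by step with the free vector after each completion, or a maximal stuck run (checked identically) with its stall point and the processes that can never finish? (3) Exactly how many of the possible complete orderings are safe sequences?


(1) Need matrix, components ordered res3, res1:
  T9: (4, 1)
  T2: (3, 0)
  T5: (5, 2)
  T8: (1, 0)
  T1: (4, 2)
(2) The state is UNSAFE.
Key observation: once T8, T2 finish, the pool peaks at (3, 2) — and every remaining process still needs more res3 than that.
A maximal execution: T8, T2 — then nothing else fits. Step-by-step check:
  pool = (1, 1)
  T8 needs (1, 0) <= (1, 1) -> finishes; pool += (2, 0) = (3, 1)
  T2 needs (3, 0) <= (3, 1) -> finishes; pool += (0, 1) = (3, 2)
  blocked: T9 wants (4, 1), pool (3, 2) — not enough res3
  blocked: T5 wants (5, 2), pool (3, 2) — not enough res3
  blocked: T1 wants (4, 2), pool (3, 2) — not enough res3
Permanently blocked: T9, T5 and T1.
(3) Precisely 0 of the possible complete orderings are safe sequences.
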